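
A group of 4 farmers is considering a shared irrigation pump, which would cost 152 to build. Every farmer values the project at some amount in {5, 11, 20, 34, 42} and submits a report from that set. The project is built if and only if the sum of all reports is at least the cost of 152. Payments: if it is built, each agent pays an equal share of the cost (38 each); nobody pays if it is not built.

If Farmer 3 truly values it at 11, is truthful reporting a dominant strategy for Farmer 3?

Yes

Check each profile of the others' reports and compare truth against every alternative report.
Others report (5, 5, 5): truth gives 0, best alternative gives 0.
Others report (5, 5, 11): truth gives 0, best alternative gives 0.
Others report (5, 5, 20): truth gives 0, best alternative gives 0.
Others report (5, 5, 34): truth gives 0, best alternative gives 0.
Others report (5, 5, 42): truth gives 0, best alternative gives 0.
Others report (5, 11, 5): truth gives 0, best alternative gives 0.
(Remaining 119 profiles checked similarly; truth is weakly best in each.)
In every case the truthful report is at least as good as any alternative, so it is a dominant strategy.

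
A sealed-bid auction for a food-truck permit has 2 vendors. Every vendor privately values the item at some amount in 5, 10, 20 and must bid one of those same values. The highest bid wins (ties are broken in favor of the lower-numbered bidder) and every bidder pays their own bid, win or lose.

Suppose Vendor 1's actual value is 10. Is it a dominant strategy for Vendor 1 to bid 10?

No

Consider the case where Vendor 2 bids 5.
Truthful bid 10: wins, pays 10, utility 10 - 10 = 0.
Bid 5 instead: wins, pays 5, utility 10 - 5 = 5.
Since 5 > 0, bidding 5 is strictly better here, so truthful bidding is not dominant.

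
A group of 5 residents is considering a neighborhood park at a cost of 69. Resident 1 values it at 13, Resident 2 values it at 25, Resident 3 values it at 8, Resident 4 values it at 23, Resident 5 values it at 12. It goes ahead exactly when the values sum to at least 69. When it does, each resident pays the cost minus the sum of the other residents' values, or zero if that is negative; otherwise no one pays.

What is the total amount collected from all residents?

25

Total value 81 ≥ cost 69, so it is built.
Resident 1: others sum to 68; max(0, 69 - 68) = 1.
Resident 2: others sum to 56; max(0, 69 - 56) = 13.
Resident 3: others sum to 73; max(0, 69 - 73) = 0.
Resident 4: others sum to 58; max(0, 69 - 58) = 11.
Resident 5: others sum to 69; max(0, 69 - 69) = 0.
Total collected = 1 + 13 + 0 + 11 + 0 = 25.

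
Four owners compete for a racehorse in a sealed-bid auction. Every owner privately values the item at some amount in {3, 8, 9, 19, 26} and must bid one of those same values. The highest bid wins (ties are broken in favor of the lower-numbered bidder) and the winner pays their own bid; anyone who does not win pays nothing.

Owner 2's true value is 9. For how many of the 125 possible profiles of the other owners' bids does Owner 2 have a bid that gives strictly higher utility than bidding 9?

4

Others bid (3, 3, 3): truth gives 0; bid 8 gives 1 > 0. Violating.
Others bid (3, 3, 8): truth gives 0; bid 8 gives 1 > 0. Violating.
Others bid (3, 8, 3): truth gives 0; bid 8 gives 1 > 0. Violating.
Others bid (3, 8, 8): truth gives 0; bid 8 gives 1 > 0. Violating.
Others bid (3, 3, 9): truth gives 0; no alternative beats it.
Others bid (3, 3, 19): truth gives 0; no alternative beats it.
(Checking all 125 profiles: 4 have a profitable deviation, 121 do not.)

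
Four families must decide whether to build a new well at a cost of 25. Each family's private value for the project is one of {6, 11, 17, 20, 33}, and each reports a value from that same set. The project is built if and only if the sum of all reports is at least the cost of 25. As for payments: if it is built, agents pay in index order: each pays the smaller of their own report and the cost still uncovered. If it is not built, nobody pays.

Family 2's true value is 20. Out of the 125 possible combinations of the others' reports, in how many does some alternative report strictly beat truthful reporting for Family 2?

75

Others report (6, 6, 6): truth gives 1; report 11 gives 9 > 1. Violating.
Others report (6, 6, 11): truth gives 1; report 6 gives 14 > 1. Violating.
Others report (6, 6, 17): truth gives 1; report 6 gives 14 > 1. Violating.
Others report (6, 6, 20): truth gives 1; report 6 gives 14 > 1. Violating.
Others report (20, 6, 6): truth gives 15; no alternative beats it.
Others report (20, 6, 11): truth gives 15; no alternative beats it.
(Checking all 125 profiles: 75 have a profitable deviation, 50 do not.)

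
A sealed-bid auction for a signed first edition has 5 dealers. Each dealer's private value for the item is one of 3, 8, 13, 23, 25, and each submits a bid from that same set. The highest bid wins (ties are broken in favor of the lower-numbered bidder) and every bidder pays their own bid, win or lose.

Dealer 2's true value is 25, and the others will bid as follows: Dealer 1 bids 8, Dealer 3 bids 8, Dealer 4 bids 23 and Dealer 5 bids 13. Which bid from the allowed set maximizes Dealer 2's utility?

Bid 3: loses but pays 3, utility -3.
Bid 8: loses but pays 8, utility -8.
Bid 13: loses but pays 13, utility -13.
Bid 23: wins, pays 23, utility 25 - 23 = 2.
Bid 25: wins, pays 25, utility 25 - 25 = 0.
The best choice is 23 with utility 2.

23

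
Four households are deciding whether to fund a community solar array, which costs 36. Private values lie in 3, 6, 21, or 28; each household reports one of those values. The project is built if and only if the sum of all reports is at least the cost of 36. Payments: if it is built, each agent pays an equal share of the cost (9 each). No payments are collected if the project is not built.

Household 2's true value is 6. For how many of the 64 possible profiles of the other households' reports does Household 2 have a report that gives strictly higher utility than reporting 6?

6

Others report (3, 6, 21): truth gives -3; report 3 gives 0 > -3. Violating.
Others report (3, 21, 6): truth gives -3; report 3 gives 0 > -3. Violating.
Others report (6, 3, 21): truth gives -3; report 3 gives 0 > -3. Violating.
Others report (6, 21, 3): truth gives -3; report 3 gives 0 > -3. Violating.
Others report (3, 3, 3): truth gives 0; no alternative beats it.
Others report (3, 3, 6): truth gives 0; no alternative beats it.
(Checking all 64 profiles: 6 have a profitable deviation, 58 do not.)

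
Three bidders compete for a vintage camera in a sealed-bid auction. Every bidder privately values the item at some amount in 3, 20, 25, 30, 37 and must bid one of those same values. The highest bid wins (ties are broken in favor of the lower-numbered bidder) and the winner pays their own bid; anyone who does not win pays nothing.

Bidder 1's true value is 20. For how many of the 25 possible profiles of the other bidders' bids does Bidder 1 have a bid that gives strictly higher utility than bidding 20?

Others bid (3, 3): truth gives 0; bid 3 gives 17 > 0. Violating.
Others bid (3, 20): truth gives 0; no alternative beats it.
Others bid (3, 25): truth gives 0; no alternative beats it.
(Checking all 25 profiles: 1 has a profitable deviation, 24 do not.)

1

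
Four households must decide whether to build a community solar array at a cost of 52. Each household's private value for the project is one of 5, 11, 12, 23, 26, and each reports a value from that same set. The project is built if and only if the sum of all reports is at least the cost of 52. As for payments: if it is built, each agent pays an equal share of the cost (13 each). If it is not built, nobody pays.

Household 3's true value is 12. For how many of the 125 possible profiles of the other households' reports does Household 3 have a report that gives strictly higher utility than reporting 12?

Others report (5, 11, 26): truth gives -1; report 5 gives 0 > -1. Violating.
Others report (5, 12, 23): truth gives -1; report 5 gives 0 > -1. Violating.
Others report (5, 12, 26): truth gives -1; report 5 gives 0 > -1. Violating.
Others report (5, 23, 12): truth gives -1; report 5 gives 0 > -1. Violating.
Others report (5, 5, 5): truth gives 0; no alternative beats it.
Others report (5, 5, 11): truth gives 0; no alternative beats it.
(Checking all 125 profiles: 27 have a profitable deviation, 98 do not.)

27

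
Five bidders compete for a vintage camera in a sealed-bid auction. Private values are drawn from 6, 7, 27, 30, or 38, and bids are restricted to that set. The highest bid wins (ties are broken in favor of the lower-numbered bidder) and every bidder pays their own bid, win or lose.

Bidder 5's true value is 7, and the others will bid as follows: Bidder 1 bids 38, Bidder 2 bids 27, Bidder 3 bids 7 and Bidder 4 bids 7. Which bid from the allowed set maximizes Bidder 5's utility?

6

Bid 6: loses but pays 6, utility -6.
Bid 7: loses but pays 7, utility -7.
Bid 27: loses but pays 27, utility -27.
Bid 30: loses but pays 30, utility -30.
Bid 38: loses but pays 38, utility -38.
The best choice is 6 with utility -6.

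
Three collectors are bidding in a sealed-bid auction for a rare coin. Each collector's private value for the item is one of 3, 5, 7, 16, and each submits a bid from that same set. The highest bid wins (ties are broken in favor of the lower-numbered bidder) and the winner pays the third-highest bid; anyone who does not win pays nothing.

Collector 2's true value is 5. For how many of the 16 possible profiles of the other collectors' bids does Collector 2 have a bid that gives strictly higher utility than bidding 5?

4

Others bid (3, 7): truth gives 0; bid 7 gives 2 > 0. Violating.
Others bid (3, 16): truth gives 0; bid 16 gives 2 > 0. Violating.
Others bid (5, 3): truth gives 0; bid 7 gives 2 > 0. Violating.
Others bid (7, 3): truth gives 0; bid 16 gives 2 > 0. Violating.
Others bid (3, 3): truth gives 2; no alternative beats it.
Others bid (3, 5): truth gives 2; no alternative beats it.
(Checking all 16 profiles: 4 have a profitable deviation, 12 do not.)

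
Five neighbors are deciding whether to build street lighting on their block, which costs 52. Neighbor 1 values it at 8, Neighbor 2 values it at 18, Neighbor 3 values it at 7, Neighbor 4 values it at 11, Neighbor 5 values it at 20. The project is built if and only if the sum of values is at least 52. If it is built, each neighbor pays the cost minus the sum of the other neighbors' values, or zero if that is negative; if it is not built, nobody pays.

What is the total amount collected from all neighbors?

Total value 64 ≥ cost 52, so it is built.
Neighbor 1: others sum to 56; max(0, 52 - 56) = 0.
Neighbor 2: others sum to 46; max(0, 52 - 46) = 6.
Neighbor 3: others sum to 57; max(0, 52 - 57) = 0.
Neighbor 4: others sum to 53; max(0, 52 - 53) = 0.
Neighbor 5: others sum to 44; max(0, 52 - 44) = 8.
Total collected = 0 + 6 + 0 + 0 + 8 = 14.

14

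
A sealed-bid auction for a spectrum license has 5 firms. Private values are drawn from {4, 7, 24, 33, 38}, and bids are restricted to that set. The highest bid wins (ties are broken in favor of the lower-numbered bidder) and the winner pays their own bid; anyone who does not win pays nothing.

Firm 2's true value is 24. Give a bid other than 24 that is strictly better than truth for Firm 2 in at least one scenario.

7

Suppose Firm 1 bids 4, Firm 3 bids 4, Firm 4 bids 4 and Firm 5 bids 4.
Bid 24: wins, pays 24, utility 24 - 24 = 0.
Bid 7: wins, pays 7, utility 24 - 7 = 17.
So bidding 7 beats truth here (17 > 0).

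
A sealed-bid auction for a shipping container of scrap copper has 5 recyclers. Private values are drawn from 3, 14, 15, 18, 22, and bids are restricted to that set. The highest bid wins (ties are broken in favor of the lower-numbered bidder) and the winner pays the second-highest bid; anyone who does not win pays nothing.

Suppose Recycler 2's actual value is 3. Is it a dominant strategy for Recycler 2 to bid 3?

Yes

Check each profile of the others' bids and compare truth against every alternative bid.
Others bid (3, 3, 3, 14): truth gives 0, best alternative gives -11.
Others bid (3, 3, 14, 3): truth gives 0, best alternative gives -11.
Others bid (3, 3, 14, 14): truth gives 0, best alternative gives -11.
Others bid (3, 14, 3, 3): truth gives 0, best alternative gives -11.
Others bid (3, 14, 3, 14): truth gives 0, best alternative gives -11.
Others bid (3, 14, 14, 3): truth gives 0, best alternative gives -11.
(Remaining 619 profiles checked similarly; truth is weakly best in each.)
In every case the truthful bid is at least as good as any alternative, so it is a dominant strategy.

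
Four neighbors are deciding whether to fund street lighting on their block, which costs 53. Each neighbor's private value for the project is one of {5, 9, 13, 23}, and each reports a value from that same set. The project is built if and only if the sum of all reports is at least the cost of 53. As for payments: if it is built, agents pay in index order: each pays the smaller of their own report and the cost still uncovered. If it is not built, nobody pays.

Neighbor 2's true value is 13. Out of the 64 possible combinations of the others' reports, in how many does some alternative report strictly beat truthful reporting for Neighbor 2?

Others report (5, 23, 23): truth gives 0; report 5 gives 8 > 0. Violating.
Others report (9, 13, 23): truth gives 0; report 9 gives 4 > 0. Violating.
Others report (9, 23, 13): truth gives 0; report 9 gives 4 > 0. Violating.
Others report (9, 23, 23): truth gives 0; report 5 gives 8 > 0. Violating.
Others report (5, 5, 5): truth gives 0; no alternative beats it.
Others report (5, 5, 9): truth gives 0; no alternative beats it.
(Checking all 64 profiles: 19 have a profitable deviation, 45 do not.)

19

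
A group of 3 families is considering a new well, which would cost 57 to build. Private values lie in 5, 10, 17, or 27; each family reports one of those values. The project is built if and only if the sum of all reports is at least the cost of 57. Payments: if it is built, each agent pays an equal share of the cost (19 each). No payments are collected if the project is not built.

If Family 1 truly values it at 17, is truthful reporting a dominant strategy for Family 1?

No

Consider the case where Family 2 reports 17 and Family 3 reports 27.
Truthful report 17: project built, pays 19, utility 17 - 19 = -2.
Report 5 instead: project not built, utility 0.
Since 0 > -2, reporting 5 is strictly better here, so truthful reporting is not dominant.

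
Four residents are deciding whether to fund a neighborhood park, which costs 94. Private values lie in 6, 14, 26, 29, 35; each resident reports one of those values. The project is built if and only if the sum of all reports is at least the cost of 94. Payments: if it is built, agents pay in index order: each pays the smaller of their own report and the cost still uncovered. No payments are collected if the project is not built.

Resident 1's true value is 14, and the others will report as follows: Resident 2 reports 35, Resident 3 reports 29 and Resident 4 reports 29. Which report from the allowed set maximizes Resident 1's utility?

Report 6: project built, pays 6, utility 14 - 6 = 8.
Report 14: project built, pays 14, utility 14 - 14 = 0.
Report 26: project built, pays 26, utility 14 - 26 = -12.
Report 29: project built, pays 29, utility 14 - 29 = -15.
Report 35: project built, pays 35, utility 14 - 35 = -21.
The best choice is 6 with utility 8.

6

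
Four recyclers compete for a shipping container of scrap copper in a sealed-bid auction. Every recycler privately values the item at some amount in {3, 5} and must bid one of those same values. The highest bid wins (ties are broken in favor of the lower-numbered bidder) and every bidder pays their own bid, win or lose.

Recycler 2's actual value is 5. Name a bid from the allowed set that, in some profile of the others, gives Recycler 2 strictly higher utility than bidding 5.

Suppose Recycler 1 bids 5, Recycler 3 bids 3 and Recycler 4 bids 3.
Bid 5: loses but pays 5, utility -5.
Bid 3: loses but pays 3, utility -3.
So bidding 3 beats truth here (-3 > -5).

3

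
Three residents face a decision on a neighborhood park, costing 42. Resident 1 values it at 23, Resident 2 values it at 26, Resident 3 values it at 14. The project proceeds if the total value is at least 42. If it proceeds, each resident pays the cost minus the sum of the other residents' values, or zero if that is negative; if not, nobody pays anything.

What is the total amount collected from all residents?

Total value 63 ≥ cost 42, so it is built.
Resident 1: others sum to 40; max(0, 42 - 40) = 2.
Resident 2: others sum to 37; max(0, 42 - 37) = 5.
Resident 3: others sum to 49; max(0, 42 - 49) = 0.
Total collected = 2 + 5 + 0 = 7.

7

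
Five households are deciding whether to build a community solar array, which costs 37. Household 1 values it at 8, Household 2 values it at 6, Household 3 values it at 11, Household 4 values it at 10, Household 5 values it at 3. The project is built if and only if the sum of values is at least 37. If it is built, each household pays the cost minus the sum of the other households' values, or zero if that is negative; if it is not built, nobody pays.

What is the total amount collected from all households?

Total value 38 ≥ cost 37, so it is built.
Household 1: others sum to 30; max(0, 37 - 30) = 7.
Household 2: others sum to 32; max(0, 37 - 32) = 5.
Household 3: others sum to 27; max(0, 37 - 27) = 10.
Household 4: others sum to 28; max(0, 37 - 28) = 9.
Household 5: others sum to 35; max(0, 37 - 35) = 2.
Total collected = 7 + 5 + 10 + 9 + 2 = 33.

33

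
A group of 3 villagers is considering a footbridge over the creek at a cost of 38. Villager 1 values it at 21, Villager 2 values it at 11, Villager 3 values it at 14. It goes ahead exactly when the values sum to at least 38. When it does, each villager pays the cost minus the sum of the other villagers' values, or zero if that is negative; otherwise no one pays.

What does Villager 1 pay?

13

Total value 46 ≥ cost 38, so the project is built.
The other villagers' values sum to 25.
Cost minus that sum is 38 - 25 = 13.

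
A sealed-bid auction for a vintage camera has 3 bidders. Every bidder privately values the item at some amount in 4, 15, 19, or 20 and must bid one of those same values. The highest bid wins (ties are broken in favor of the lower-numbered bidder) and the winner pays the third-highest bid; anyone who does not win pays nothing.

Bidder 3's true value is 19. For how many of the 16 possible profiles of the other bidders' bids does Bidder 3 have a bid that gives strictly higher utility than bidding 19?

Others bid (4, 19): truth gives 0; bid 20 gives 15 > 0. Violating.
Others bid (15, 19): truth gives 0; bid 20 gives 4 > 0. Violating.
Others bid (19, 4): truth gives 0; bid 20 gives 15 > 0. Violating.
Others bid (19, 15): truth gives 0; bid 20 gives 4 > 0. Violating.
Others bid (4, 4): truth gives 15; no alternative beats it.
Others bid (4, 15): truth gives 15; no alternative beats it.
(Checking all 16 profiles: 4 have a profitable deviation, 12 do not.)

4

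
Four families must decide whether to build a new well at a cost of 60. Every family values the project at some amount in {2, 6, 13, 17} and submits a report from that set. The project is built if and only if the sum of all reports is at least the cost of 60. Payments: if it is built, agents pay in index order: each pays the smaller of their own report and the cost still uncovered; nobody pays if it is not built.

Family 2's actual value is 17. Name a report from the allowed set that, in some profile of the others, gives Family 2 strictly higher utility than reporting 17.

13

Suppose Family 1 reports 13, Family 3 reports 17 and Family 4 reports 17.
Report 17: project built, pays 17, utility 17 - 17 = 0.
Report 13: project built, pays 13, utility 17 - 13 = 4.
So reporting 13 beats truth here (4 > 0).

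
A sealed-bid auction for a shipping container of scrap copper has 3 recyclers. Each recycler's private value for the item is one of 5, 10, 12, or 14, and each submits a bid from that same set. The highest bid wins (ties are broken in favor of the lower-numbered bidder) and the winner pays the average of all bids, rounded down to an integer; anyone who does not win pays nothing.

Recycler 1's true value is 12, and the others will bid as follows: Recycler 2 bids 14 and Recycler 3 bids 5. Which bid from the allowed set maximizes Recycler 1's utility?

Bid 5: loses, pays 0, utility 0.
Bid 10: loses, pays 0, utility 0.
Bid 12: loses, pays 0, utility 0.
Bid 14: wins, pays 11, utility 12 - 11 = 1.
The best choice is 14 with utility 1.

14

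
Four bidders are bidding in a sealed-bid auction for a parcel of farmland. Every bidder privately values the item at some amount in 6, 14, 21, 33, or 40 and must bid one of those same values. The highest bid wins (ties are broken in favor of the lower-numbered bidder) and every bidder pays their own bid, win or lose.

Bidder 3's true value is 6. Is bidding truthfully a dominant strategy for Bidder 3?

Yes

Check each profile of the others' bids and compare truth against every alternative bid.
Others bid (6, 6, 21): truth gives -6, best alternative gives -14.
Others bid (6, 6, 33): truth gives -6, best alternative gives -14.
Others bid (6, 6, 40): truth gives -6, best alternative gives -14.
Others bid (6, 14, 6): truth gives -6, best alternative gives -14.
Others bid (6, 14, 14): truth gives -6, best alternative gives -14.
Others bid (6, 14, 21): truth gives -6, best alternative gives -14.
(Remaining 119 profiles checked similarly; truth is weakly best in each.)
In every case the truthful bid is at least as good as any alternative, so it is a dominant strategy.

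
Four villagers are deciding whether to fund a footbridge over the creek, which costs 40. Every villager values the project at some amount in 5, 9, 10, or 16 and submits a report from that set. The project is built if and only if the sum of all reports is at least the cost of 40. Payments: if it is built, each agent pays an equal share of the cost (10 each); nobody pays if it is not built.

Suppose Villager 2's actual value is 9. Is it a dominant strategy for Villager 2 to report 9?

Consider the case where Villager 1 reports 5, Villager 3 reports 10 and Villager 4 reports 16.
Truthful report 9: project built, pays 10, utility 9 - 10 = -1.
Report 5 instead: project not built, utility 0.
Since 0 > -1, reporting 5 is strictly better here, so truthful reporting is not dominant.

No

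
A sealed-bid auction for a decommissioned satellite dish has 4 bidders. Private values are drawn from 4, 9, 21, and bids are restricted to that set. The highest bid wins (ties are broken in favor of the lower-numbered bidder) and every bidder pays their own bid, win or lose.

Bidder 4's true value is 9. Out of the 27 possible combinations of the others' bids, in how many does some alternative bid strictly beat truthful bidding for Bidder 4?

26

Others bid (4, 4, 9): truth gives -9; bid 4 gives -4 > -9. Violating.
Others bid (4, 4, 21): truth gives -9; bid 4 gives -4 > -9. Violating.
Others bid (4, 9, 4): truth gives -9; bid 4 gives -4 > -9. Violating.
Others bid (4, 9, 9): truth gives -9; bid 4 gives -4 > -9. Violating.
Others bid (4, 4, 4): truth gives 0; no alternative beats it.
(Checking all 27 profiles: 26 have a profitable deviation, 1 does not.)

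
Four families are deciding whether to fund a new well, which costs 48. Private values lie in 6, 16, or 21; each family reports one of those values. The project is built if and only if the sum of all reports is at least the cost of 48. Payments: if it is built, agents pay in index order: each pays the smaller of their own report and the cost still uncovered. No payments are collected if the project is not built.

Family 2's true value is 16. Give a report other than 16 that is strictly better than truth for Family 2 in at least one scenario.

Suppose Family 1 reports 6, Family 3 reports 16 and Family 4 reports 21.
Report 16: project built, pays 16, utility 16 - 16 = 0.
Report 6: project built, pays 6, utility 16 - 6 = 10.
So reporting 6 beats truth here (10 > 0).

6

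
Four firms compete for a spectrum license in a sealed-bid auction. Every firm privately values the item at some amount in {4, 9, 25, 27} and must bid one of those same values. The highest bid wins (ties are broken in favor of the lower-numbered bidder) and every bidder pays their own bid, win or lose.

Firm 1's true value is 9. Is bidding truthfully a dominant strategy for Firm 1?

No

Consider the case where Firm 2 bids 4, Firm 3 bids 4 and Firm 4 bids 4.
Truthful bid 9: wins, pays 9, utility 9 - 9 = 0.
Bid 4 instead: wins, pays 4, utility 9 - 4 = 5.
Since 5 > 0, bidding 4 is strictly better here, so truthful bidding is not dominant.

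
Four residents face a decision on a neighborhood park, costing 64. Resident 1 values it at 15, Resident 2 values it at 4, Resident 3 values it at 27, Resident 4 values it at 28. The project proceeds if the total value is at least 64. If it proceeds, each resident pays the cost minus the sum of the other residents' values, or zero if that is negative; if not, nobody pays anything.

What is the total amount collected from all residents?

40

Total value 74 ≥ cost 64, so it is built.
Resident 1: others sum to 59; max(0, 64 - 59) = 5.
Resident 2: others sum to 70; max(0, 64 - 70) = 0.
Resident 3: others sum to 47; max(0, 64 - 47) = 17.
Resident 4: others sum to 46; max(0, 64 - 46) = 18.
Total collected = 5 + 0 + 17 + 18 = 40.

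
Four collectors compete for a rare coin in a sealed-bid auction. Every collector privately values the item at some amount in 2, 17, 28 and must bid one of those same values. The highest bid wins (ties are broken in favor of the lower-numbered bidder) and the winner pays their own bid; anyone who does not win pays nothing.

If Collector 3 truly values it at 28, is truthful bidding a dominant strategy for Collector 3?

No

Consider the case where Collector 1 bids 2, Collector 2 bids 2 and Collector 4 bids 2.
Truthful bid 28: wins, pays 28, utility 28 - 28 = 0.
Bid 17 instead: wins, pays 17, utility 28 - 17 = 11.
Since 11 > 0, bidding 17 is strictly better here, so truthful bidding is not dominant.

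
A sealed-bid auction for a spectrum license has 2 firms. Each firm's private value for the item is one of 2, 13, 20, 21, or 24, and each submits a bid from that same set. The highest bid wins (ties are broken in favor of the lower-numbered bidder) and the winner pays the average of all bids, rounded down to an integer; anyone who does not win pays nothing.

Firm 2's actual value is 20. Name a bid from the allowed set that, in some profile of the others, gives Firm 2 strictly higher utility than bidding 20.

Suppose Firm 1 bids 2.
Bid 20: wins, pays 11, utility 20 - 11 = 9.
Bid 13: wins, pays 7, utility 20 - 7 = 13.
So bidding 13 beats truth here (13 > 9).

13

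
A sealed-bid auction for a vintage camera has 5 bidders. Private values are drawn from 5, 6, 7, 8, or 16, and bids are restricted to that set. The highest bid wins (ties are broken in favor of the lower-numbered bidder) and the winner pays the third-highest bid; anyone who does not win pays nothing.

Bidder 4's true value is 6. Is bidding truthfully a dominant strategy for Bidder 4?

Consider the case where Bidder 1 bids 5, Bidder 2 bids 5, Bidder 3 bids 5 and Bidder 5 bids 7.
Truthful bid 6: loses, pays 0, utility 0.
Bid 7 instead: wins, pays 5, utility 6 - 5 = 1.
Since 1 > 0, bidding 7 is strictly better here, so truthful bidding is not dominant.

No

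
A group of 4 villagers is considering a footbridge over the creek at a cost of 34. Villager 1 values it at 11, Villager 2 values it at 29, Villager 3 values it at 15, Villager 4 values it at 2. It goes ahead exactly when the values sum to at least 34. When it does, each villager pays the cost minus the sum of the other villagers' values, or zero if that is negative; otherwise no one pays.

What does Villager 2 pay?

6

Total value 57 ≥ cost 34, so the project is built.
The other villagers' values sum to 28.
Cost minus that sum is 34 - 28 = 6.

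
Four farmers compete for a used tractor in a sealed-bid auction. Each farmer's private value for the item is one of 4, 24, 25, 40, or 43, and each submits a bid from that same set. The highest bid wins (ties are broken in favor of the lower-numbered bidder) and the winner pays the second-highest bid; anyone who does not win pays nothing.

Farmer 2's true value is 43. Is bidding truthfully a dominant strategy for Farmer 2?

Check each profile of the others' bids and compare truth against every alternative bid.
Others bid (40, 4, 4): truth gives 3, best alternative gives 0.
Others bid (40, 4, 24): truth gives 3, best alternative gives 0.
Others bid (40, 4, 25): truth gives 3, best alternative gives 0.
Others bid (40, 4, 40): truth gives 3, best alternative gives 0.
Others bid (40, 24, 4): truth gives 3, best alternative gives 0.
Others bid (40, 24, 24): truth gives 3, best alternative gives 0.
(Remaining 119 profiles checked similarly; truth is weakly best in each.)
In every case the truthful bid is at least as good as any alternative, so it is a dominant strategy.

Yes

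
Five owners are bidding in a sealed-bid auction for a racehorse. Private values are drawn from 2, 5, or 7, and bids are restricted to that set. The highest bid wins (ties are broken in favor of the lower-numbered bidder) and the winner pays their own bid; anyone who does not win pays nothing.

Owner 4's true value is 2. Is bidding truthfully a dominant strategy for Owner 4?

Yes

Check each profile of the others' bids and compare truth against every alternative bid.
Others bid (2, 2, 2, 2): truth gives 0, best alternative gives -3.
Others bid (2, 2, 2, 5): truth gives 0, best alternative gives -3.
Others bid (2, 2, 2, 7): truth gives 0, best alternative gives 0.
Others bid (2, 2, 5, 2): truth gives 0, best alternative gives 0.
Others bid (2, 2, 5, 5): truth gives 0, best alternative gives 0.
Others bid (2, 2, 5, 7): truth gives 0, best alternative gives 0.
(Remaining 75 profiles checked similarly; truth is weakly best in each.)
In every case the truthful bid is at least as good as any alternative, so it is a dominant strategy.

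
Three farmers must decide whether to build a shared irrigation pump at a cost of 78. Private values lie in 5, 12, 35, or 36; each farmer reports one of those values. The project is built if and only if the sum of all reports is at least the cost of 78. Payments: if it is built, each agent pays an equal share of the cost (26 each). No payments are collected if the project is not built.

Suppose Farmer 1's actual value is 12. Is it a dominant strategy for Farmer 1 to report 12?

No

Consider the case where Farmer 2 reports 35 and Farmer 3 reports 35.
Truthful report 12: project built, pays 26, utility 12 - 26 = -14.
Report 5 instead: project not built, utility 0.
Since 0 > -14, reporting 5 is strictly better here, so truthful reporting is not dominant.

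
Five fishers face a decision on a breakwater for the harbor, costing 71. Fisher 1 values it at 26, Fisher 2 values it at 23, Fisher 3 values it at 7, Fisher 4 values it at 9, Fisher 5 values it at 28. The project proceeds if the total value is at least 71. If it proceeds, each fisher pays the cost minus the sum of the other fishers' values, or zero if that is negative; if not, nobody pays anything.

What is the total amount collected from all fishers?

11

Total value 93 ≥ cost 71, so it is built.
Fisher 1: others sum to 67; max(0, 71 - 67) = 4.
Fisher 2: others sum to 70; max(0, 71 - 70) = 1.
Fisher 3: others sum to 86; max(0, 71 - 86) = 0.
Fisher 4: others sum to 84; max(0, 71 - 84) = 0.
Fisher 5: others sum to 65; max(0, 71 - 65) = 6.
Total collected = 4 + 1 + 0 + 0 + 6 = 11.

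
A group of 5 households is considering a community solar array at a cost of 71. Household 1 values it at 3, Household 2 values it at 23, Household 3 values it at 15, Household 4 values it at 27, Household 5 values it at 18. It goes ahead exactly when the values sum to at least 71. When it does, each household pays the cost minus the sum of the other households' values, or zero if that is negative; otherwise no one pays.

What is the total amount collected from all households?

Total value 86 ≥ cost 71, so it is built.
Household 1: others sum to 83; max(0, 71 - 83) = 0.
Household 2: others sum to 63; max(0, 71 - 63) = 8.
Household 3: others sum to 71; max(0, 71 - 71) = 0.
Household 4: others sum to 59; max(0, 71 - 59) = 12.
Household 5: others sum to 68; max(0, 71 - 68) = 3.
Total collected = 0 + 8 + 0 + 12 + 3 = 23.

23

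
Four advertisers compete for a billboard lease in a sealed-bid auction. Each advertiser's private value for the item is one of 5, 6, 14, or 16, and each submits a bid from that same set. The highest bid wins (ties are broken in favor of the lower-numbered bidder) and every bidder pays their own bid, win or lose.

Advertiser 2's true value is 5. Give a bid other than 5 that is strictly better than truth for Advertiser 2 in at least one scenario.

6

Suppose Advertiser 1 bids 5, Advertiser 3 bids 5 and Advertiser 4 bids 5.
Bid 5: loses but pays 5, utility -5.
Bid 6: wins, pays 6, utility 5 - 6 = -1.
So bidding 6 beats truth here (-1 > -5).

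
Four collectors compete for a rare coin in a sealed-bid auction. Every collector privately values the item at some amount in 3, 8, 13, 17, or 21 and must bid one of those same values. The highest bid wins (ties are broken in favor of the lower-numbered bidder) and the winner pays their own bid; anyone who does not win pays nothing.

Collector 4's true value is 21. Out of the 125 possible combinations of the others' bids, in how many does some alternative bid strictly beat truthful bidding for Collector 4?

27

Others bid (3, 3, 3): truth gives 0; bid 8 gives 13 > 0. Violating.
Others bid (3, 3, 8): truth gives 0; bid 13 gives 8 > 0. Violating.
Others bid (3, 3, 13): truth gives 0; bid 17 gives 4 > 0. Violating.
Others bid (3, 8, 3): truth gives 0; bid 13 gives 8 > 0. Violating.
Others bid (3, 3, 17): truth gives 0; no alternative beats it.
Others bid (3, 3, 21): truth gives 0; no alternative beats it.
(Checking all 125 profiles: 27 have a profitable deviation, 98 do not.)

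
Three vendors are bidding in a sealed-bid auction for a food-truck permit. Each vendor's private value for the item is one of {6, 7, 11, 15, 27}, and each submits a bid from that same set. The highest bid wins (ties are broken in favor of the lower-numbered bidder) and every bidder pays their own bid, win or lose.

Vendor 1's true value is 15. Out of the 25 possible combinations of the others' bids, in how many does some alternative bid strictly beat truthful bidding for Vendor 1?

18

Others bid (6, 6): truth gives 0; bid 6 gives 9 > 0. Violating.
Others bid (6, 7): truth gives 0; bid 7 gives 8 > 0. Violating.
Others bid (6, 11): truth gives 0; bid 11 gives 4 > 0. Violating.
Others bid (6, 27): truth gives -15; bid 6 gives -6 > -15. Violating.
Others bid (6, 15): truth gives 0; no alternative beats it.
Others bid (7, 15): truth gives 0; no alternative beats it.
(Checking all 25 profiles: 18 have a profitable deviation, 7 do not.)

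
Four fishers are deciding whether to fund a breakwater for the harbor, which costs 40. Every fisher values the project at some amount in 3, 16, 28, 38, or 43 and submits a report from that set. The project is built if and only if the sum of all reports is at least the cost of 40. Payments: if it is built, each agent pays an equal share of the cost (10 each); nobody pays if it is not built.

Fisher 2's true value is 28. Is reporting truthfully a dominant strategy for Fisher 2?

Consider the case where Fisher 1 reports 3, Fisher 3 reports 3 and Fisher 4 reports 3.
Truthful report 28: project not built, utility 0.
Report 38 instead: project built, pays 10, utility 28 - 10 = 18.
Since 18 > 0, reporting 38 is strictly better here, so truthful reporting is not dominant.

No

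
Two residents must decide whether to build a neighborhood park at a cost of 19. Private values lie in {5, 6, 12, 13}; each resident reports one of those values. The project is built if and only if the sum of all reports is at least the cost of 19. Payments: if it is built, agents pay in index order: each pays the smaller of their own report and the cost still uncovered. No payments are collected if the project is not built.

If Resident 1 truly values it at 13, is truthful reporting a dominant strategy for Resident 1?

No

Consider the case where Resident 2 reports 12.
Truthful report 13: project built, pays 13, utility 13 - 13 = 0.
Report 12 instead: project built, pays 12, utility 13 - 12 = 1.
Since 1 > 0, reporting 12 is strictly better here, so truthful reporting is not dominant.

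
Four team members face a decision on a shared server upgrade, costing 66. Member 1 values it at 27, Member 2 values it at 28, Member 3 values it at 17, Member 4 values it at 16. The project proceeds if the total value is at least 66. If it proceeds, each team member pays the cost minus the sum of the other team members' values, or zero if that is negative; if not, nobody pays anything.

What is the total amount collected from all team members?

11

Total value 88 ≥ cost 66, so it is built.
Member 1: others sum to 61; max(0, 66 - 61) = 5.
Member 2: others sum to 60; max(0, 66 - 60) = 6.
Member 3: others sum to 71; max(0, 66 - 71) = 0.
Member 4: others sum to 72; max(0, 66 - 72) = 0.
Total collected = 5 + 6 + 0 + 0 = 11.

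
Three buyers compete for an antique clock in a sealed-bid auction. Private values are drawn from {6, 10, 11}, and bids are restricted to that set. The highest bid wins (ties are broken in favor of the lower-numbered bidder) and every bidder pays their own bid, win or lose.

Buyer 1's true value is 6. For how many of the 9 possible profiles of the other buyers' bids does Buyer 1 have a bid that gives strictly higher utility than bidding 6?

Others bid (6, 10): truth gives -6; bid 10 gives -4 > -6. Violating.
Others bid (6, 11): truth gives -6; bid 11 gives -5 > -6. Violating.
Others bid (10, 6): truth gives -6; bid 10 gives -4 > -6. Violating.
Others bid (10, 10): truth gives -6; bid 10 gives -4 > -6. Violating.
Others bid (6, 6): truth gives 0; no alternative beats it.
(Checking all 9 profiles: 8 have a profitable deviation, 1 does not.)

8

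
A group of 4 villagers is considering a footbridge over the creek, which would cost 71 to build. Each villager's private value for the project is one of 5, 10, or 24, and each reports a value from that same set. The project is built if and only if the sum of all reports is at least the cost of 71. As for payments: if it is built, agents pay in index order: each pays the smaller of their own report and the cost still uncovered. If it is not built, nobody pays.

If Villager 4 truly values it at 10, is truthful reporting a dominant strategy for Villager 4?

Yes

Check each profile of the others' reports and compare truth against every alternative report.
Others report (24, 24, 24): truth gives 10, best alternative gives 10.
Others report (5, 5, 5): truth gives 0, best alternative gives 0.
Others report (5, 5, 10): truth gives 0, best alternative gives 0.
Others report (5, 5, 24): truth gives 0, best alternative gives 0.
Others report (5, 10, 5): truth gives 0, best alternative gives 0.
Others report (5, 10, 10): truth gives 0, best alternative gives 0.
(Remaining 21 profiles checked similarly; truth is weakly best in each.)
In every case the truthful report is at least as good as any alternative, so it is a dominant strategy.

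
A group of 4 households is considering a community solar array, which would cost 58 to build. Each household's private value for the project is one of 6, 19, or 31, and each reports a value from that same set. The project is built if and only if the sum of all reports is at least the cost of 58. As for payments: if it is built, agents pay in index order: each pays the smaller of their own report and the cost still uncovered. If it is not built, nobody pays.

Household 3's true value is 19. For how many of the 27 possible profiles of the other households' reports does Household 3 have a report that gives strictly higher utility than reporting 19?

Others report (6, 19, 31): truth gives 0; report 6 gives 13 > 0. Violating.
Others report (6, 31, 19): truth gives 0; report 6 gives 13 > 0. Violating.
Others report (6, 31, 31): truth gives 0; report 6 gives 13 > 0. Violating.
Others report (19, 6, 31): truth gives 0; report 6 gives 13 > 0. Violating.
Others report (6, 6, 6): truth gives 0; no alternative beats it.
Others report (6, 6, 19): truth gives 0; no alternative beats it.
(Checking all 27 profiles: 14 have a profitable deviation, 13 do not.)

14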